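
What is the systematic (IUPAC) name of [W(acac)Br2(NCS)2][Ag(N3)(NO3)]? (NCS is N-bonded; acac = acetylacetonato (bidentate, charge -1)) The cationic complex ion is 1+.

(acetylacetonato)dibromodiisothiocyanatotungsten(VI) azidonitratoargentate(I)

Both ions are complex: the cation is named first with the plain metal name, the anion second with the -ate form; each ion's ligands are alphabetised independently.
The complex cation is given as 1+; its ligand charges sum to -5, so W = +6.
A 1:1 salt means the anion carries the equal and opposite charge, 1−.
Anion: ligand charges sum to -2; for the ion to be 1−, Ag = +1.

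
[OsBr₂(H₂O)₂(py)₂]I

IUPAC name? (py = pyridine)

The 1 iodide counter-ion carries a total charge of -1, so each complex ion is 1+.
Ligand charges: 2×pyridine (neutral), 2×aqua (neutral), 2×bromo (-1 each); total -2. So Os + (-2) = 1+, giving Os = +3.
Ligands are named alphabetically: aqua before bromo before pyridine.

diaquadibromobis(pyridine)osmium(III) iodide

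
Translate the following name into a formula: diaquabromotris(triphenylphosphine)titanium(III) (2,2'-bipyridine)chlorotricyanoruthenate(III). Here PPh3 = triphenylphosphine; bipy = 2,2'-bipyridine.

Cation [Ti…]: ligand charges -1, Ti(III) ⇒ ion charge 2+.
Anion [Ru…]: ligand charges -4, Ru(III) ⇒ ion charge 1−.
One 2+ cation requires 2 of the 1− anion.

[TiBr(H2O)2(PPh3)3][Ru(bipy)Cl(CN)3]2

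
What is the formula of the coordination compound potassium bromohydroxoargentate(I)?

K[AgBr(OH)]

Ligands: 1 hydroxo (OH, -1), 1 bromo (Br, -1). Ligand charge sum = -2.
With Ag in oxidation state +1, the complex ion is [Ag...]^1−.
Charge balance with potassium (+1) requires 1 complex ion per 1 potassium.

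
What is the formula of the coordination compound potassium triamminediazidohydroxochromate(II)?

Ligands: 1 hydroxo (OH, -1), 2 azido (N3, -1), 3 ammine (NH3, neutral). Ligand charge sum = -3.
With Cr in oxidation state +2, the complex ion is [Cr...]^1−.
Charge balance with potassium (+1) requires 1 complex ion per 1 potassium.

K[Cr(N3)2(NH3)3(OH)]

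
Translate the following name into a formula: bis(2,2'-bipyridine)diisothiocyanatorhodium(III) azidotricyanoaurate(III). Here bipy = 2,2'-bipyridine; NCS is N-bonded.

Cation [Rh…]: ligand charges -2, Rh(III) ⇒ ion charge 1+.
Anion [Au…]: ligand charges -4, Au(III) ⇒ ion charge 1−.
One 1+ cation balances one 1− anion.

[Rh(bipy)2(NCS)2][Au(CN)3(N3)]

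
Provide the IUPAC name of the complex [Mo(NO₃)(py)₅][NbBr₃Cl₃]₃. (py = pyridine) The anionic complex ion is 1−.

Both ions are complex: the cation is named first with the plain metal name, the anion second with the -ate form; each ion's ligands are alphabetised independently.
The complex anion is given as 1−; its ligand charges sum to -6, so Nb = +5.
With 3 anions per cation, the cation must be 3×1 = 3+.
Cation: ligand charges sum to -1; for the ion to be 3+, Mo = +4.

nitratopentakis(pyridine)molybdenum(IV) tribromotrichloroniobate(V)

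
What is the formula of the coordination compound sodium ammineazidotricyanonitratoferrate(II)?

Ligands: 1 ammine (NH3, neutral), 1 azido (N3, -1), 3 cyano (CN, -1), 1 nitrato (NO3, -1). Ligand charge sum = -5.
With Fe in oxidation state +2, the complex ion is [Fe...]^3−.
Charge balance with sodium (+1) requires 1 complex ion per 3 sodium.

Na3[Fe(CN)3(N3)(NH3)(NO3)]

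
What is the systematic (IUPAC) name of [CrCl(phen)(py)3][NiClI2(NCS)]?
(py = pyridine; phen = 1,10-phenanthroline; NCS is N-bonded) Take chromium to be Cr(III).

chloro(1,10-phenanthroline)tris(pyridine)chromium(III) chlorodiiodoisothiocyanatonickelate(II)

Both ions are complex: the cation is named first with the plain metal name, the anion second with the -ate form; each ion's ligands are alphabetised independently.
Cr is given as +3; the cation's ligand charges sum to -1, so the complex cation is 2+.
A 1:1 salt means the anion carries the equal and opposite charge, 2−.
Anion: ligand charges sum to -4; for the ion to be 2−, Ni = +2.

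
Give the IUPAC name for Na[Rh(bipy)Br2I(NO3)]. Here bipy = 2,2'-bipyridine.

sodium (2,2'-bipyridine)dibromoiodonitratorhodate(III)

The 1 sodium counter-ion carries a total charge of +1, so each complex ion is 1−.
Ligand charges: 2×bromo (-1 each), 1×nitrato (-1 each), 1×2,2'-bipyridine (neutral), 1×iodo (-1 each); total -4. So Rh + (-4) = 1−, giving Rh = +3.
Ligands are named alphabetically: bipyridine before bromo before iodo before nitrato.
The complex ion is anionic, so rhodium takes the -ate form rhodate(III).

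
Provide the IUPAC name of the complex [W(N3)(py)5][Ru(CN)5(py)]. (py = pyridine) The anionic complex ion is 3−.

Both ions are complex: the cation is named first with the plain metal name, the anion second with the -ate form; each ion's ligands are alphabetised independently.
The complex anion is given as 3−; its ligand charges sum to -5, so Ru = +2.
A 1:1 salt means the cation carries the equal and opposite charge, 3+.
Cation: ligand charges sum to -1; for the ion to be 3+, W = +4.

azidopentakis(pyridine)tungsten(IV) pentacyano(pyridine)ruthenate(II)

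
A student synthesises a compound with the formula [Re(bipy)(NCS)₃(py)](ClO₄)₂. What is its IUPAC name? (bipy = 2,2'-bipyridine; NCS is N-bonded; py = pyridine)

(2,2'-bipyridine)triisothiocyanato(pyridine)rhenium(V) perchlorate

The 2 perchlorate counter-ions carry a total charge of -2, so each complex ion is 2+.
Ligand charges: 1×2,2'-bipyridine (neutral), 3×isothiocyanato (-1 each), 1×pyridine (neutral); total -3. So Re + (-3) = 2+, giving Re = +5.
Ligands are named alphabetically: bipyridine before isothiocyanato before pyridine.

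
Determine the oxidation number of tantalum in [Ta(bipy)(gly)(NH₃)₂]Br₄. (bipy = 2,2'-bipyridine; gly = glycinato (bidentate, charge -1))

+5

4 bromide outside the brackets (-1 each) → the complex ion is 4+.
Ligand charges: 1×bipy neutral; 1×gly = -1; 2×NH3 neutral; sum -1.
Ta + (-1) = 4+ ⇒ Ta is +5.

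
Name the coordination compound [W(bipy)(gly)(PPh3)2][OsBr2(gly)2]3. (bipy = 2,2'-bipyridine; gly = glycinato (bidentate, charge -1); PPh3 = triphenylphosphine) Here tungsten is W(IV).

Both ions are complex: the cation is named first with the plain metal name, the anion second with the -ate form; each ion's ligands are alphabetised independently.
W is given as +4; the cation's ligand charges sum to -1, so the complex cation is 3+.
With 3 anions per cation, each anion must be 3/3 = 1−.
Anion: ligand charges sum to -4; for the ion to be 1−, Os = +3.

(2,2'-bipyridine)(glycinato)bis(triphenylphosphine)tungsten(IV) dibromobis(glycinato)osmate(III)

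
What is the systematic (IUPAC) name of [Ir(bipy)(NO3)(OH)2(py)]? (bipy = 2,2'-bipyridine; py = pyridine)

(2,2'-bipyridine)dihydroxonitrato(pyridine)iridium(III)

There is no counter-ion, so the complex is neutral overall.
Ligand charges: 1×nitrato (-1 each), 1×2,2'-bipyridine (neutral), 1×pyridine (neutral), 2×hydroxo (-1 each); total -3. So Ir + (-3) = 0, giving Ir = +3.
Ligands are named alphabetically: bipyridine before hydroxo before nitrato before pyridine.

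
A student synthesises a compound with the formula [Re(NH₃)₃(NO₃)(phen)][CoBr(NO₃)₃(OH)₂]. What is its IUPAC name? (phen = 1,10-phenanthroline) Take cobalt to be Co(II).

Co is given as +2; the anion's ligand charges sum to -6, so the complex anion is 4−.
A 1:1 salt means the cation carries the equal and opposite charge, 4+.
Cation: ligand charges sum to -1; for the ion to be 4+, Re = +5.

triamminenitrato(1,10-phenanthroline)rhenium(V) bromodihydroxotrinitratocobaltate(II)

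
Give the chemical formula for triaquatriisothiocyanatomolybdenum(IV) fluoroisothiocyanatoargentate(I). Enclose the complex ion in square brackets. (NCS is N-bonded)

Cation [Mo…]: ligand charges -3, Mo(IV) ⇒ ion charge 1+.
Anion [Ag…]: ligand charges -2, Ag(I) ⇒ ion charge 1−.
One 1+ cation balances one 1− anion.

[Mo(H2O)3(NCS)3][AgF(NCS)]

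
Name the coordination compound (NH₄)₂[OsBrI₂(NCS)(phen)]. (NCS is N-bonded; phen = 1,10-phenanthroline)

ammonium bromodiiodoisothiocyanato(1,10-phenanthroline)osmate(II)

The 2 ammonium counter-ions carry a total charge of +2, so each complex ion is 2−.
Ligand charges: 1×isothiocyanato (-1 each), 2×iodo (-1 each), 1×1,10-phenanthroline (neutral), 1×bromo (-1 each); total -4. So Os + (-4) = 2−, giving Os = +2.
Ligands are named alphabetically: bromo before iodo before isothiocyanato before phenanthroline.
The complex ion is anionic, so osmium takes the -ate form osmate(II).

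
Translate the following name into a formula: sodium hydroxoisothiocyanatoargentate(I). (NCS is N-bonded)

Na[Ag(NCS)(OH)]

Ligands: 1 isothiocyanato (NCS, -1), 1 hydroxo (OH, -1). Ligand charge sum = -2.
With Ag in oxidation state +1, the complex ion is [Ag...]^1−.
Charge balance with sodium (+1) requires 1 complex ion per 1 sodium.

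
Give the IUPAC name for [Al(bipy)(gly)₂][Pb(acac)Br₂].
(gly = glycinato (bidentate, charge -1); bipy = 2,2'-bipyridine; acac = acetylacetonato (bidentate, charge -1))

(2,2'-bipyridine)bis(glycinato)aluminium(III) (acetylacetonato)dibromoplumbate(II)

Aluminium is always +3 in its complexes; the cation's ligand charges sum to -2, so the complex cation is 1+.
A 1:1 salt means the anion carries the equal and opposite charge, 1−.
Anion: ligand charges sum to -3; for the ion to be 1−, Pb = +2.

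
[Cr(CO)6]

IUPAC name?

hexacarbonylchromium(0)

There is no counter-ion, so the complex is neutral overall.
Ligand charges: 6×carbonyl (neutral); total 0. So Cr + (0) = 0, giving Cr = 0.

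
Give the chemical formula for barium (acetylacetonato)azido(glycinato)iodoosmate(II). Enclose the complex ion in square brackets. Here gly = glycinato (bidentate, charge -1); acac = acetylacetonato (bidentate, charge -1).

Ba[Os(acac)(gly)I(N3)]

Ligands: 1 glycinato (gly, -1), 1 acetylacetonato (acac, -1), 1 iodo (I, -1), 1 azido (N3, -1). Ligand charge sum = -4.
Charge balance with barium (+2) requires 1 complex ion per 1 barium.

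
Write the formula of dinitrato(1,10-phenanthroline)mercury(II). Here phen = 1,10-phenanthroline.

[Hg(NO3)2(phen)]

Ligands: 1 1,10-phenanthroline (phen, neutral), 2 nitrato (NO3, -1). Ligand charge sum = -2.
With Hg in oxidation state +2, the complex ion is [Hg...].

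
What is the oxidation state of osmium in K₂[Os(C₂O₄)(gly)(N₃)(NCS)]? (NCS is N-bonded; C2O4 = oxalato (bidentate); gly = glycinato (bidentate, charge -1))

+3

2 potassium outside the brackets (+1 each) → the complex ion is 2−.
Ligand charges: 1×N3 = -1; 1×NCS = -1; 1×C2O4 = -2; 1×gly = -1; sum -5.
Os + (-5) = 2− ⇒ Os is +3.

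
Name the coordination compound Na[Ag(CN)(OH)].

sodium cyanohydroxoargentate(I)

The 1 sodium counter-ion carries a total charge of +1, so each complex ion is 1−.
Ligand charges: 1×hydroxo (-1 each), 1×cyano (-1 each); total -2. So Ag + (-2) = 1−, giving Ag = +1.
The complex ion is anionic, so silver takes the -ate form argentate(I).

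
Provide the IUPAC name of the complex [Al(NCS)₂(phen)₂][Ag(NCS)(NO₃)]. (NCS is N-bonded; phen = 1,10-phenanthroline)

Aluminium is always +3 in its complexes; the cation's ligand charges sum to -2, so the complex cation is 1+.
A 1:1 salt means the anion carries the equal and opposite charge, 1−.
Anion: ligand charges sum to -2; for the ion to be 1−, Ag = +1.

diisothiocyanatobis(1,10-phenanthroline)aluminium(III) isothiocyanatonitratoargentate(I)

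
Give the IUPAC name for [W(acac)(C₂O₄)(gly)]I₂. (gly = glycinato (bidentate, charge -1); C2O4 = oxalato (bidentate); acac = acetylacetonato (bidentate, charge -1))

(acetylacetonato)(glycinato)oxalatotungsten(VI) iodide

The 2 iodide counter-ions carry a total charge of -2, so each complex ion is 2+.
Ligand charges: 1×glycinato (-1 each), 1×oxalato (-2 each), 1×acetylacetonato (-1 each); total -4. So W + (-4) = 2+, giving W = +6.
Ligands are named alphabetically: acetylacetonato before glycinato before oxalato.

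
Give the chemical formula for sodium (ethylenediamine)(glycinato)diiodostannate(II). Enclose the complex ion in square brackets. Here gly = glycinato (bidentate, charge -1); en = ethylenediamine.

Ligands: 1 glycinato (gly, -1), 1 ethylenediamine (en, neutral), 2 iodo (I, -1). Ligand charge sum = -3.
Charge balance with sodium (+1) requires 1 complex ion per 1 sodium.

Na[Sn(en)(gly)I2]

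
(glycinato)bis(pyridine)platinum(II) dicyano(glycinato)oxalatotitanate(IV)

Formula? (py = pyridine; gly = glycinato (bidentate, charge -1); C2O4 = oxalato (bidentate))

Cation [Pt…]: ligand charges -1, Pt(II) ⇒ ion charge 1+.
Anion [Ti…]: ligand charges -5, Ti(IV) ⇒ ion charge 1−.

[Pt(gly)(py)2][Ti(C2O4)(CN)2(gly)]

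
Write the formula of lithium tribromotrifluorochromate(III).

Li3[CrBr3F3]

Ligands: 3 bromo (Br, -1), 3 fluoro (F, -1). Ligand charge sum = -6.
With Cr in oxidation state +3, the complex ion is [Cr...]^3−.
Charge balance with lithium (+1) requires 1 complex ion per 3 lithium.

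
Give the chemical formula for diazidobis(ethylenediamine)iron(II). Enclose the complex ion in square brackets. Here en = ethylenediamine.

[Fe(en)2(N3)2]

Ligands: 2 azido (N3, -1), 2 ethylenediamine (en, neutral). Ligand charge sum = -2.
With Fe in oxidation state +2, the complex ion is [Fe...].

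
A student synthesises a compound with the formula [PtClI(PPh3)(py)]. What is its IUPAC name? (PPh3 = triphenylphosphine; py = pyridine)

chloroiodo(pyridine)(triphenylphosphine)platinum(II)

There is no counter-ion, so the complex is neutral overall.
Ligand charges: 1×triphenylphosphine (neutral), 1×iodo (-1 each), 1×chloro (-1 each), 1×pyridine (neutral); total -2. So Pt + (-2) = 0, giving Pt = +2.
Ligands are named alphabetically: chloro before iodo before pyridine before triphenylphosphine.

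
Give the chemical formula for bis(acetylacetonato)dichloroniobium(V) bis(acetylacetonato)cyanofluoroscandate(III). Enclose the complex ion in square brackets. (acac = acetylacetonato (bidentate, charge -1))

[Nb(acac)2Cl2][Sc(acac)2(CN)F]

Cation [Nb…]: ligand charges -4, Nb(V) ⇒ ion charge 1+.
Anion [Sc…]: ligand charges -4, Sc(III) ⇒ ion charge 1−.
One 1+ cation balances one 1− anion.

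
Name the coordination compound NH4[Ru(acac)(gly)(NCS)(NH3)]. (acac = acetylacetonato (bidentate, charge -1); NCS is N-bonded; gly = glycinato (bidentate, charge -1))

The 1 ammonium counter-ion carries a total charge of +1, so each complex ion is 1−.
Ligand charges: 1×acetylacetonato (-1 each), 1×isothiocyanato (-1 each), 1×glycinato (-1 each), 1×ammine (neutral); total -3. So Ru + (-3) = 1−, giving Ru = +2.
Ligands are named alphabetically: acetylacetonato before ammine before glycinato before isothiocyanato.
The complex ion is anionic, so ruthenium takes the -ate form ruthenate(II).

ammonium (acetylacetonato)ammine(glycinato)isothiocyanatoruthenate(II)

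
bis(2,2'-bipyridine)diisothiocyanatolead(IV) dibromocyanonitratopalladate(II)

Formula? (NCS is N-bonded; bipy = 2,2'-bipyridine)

[Pb(bipy)2(NCS)2][PdBr2(CN)(NO3)]

Cation [Pb…]: ligand charges -2, Pb(IV) ⇒ ion charge 2+.
Anion [Pd…]: ligand charges -4, Pd(II) ⇒ ion charge 2−.
One 2+ cation balances one 2− anion.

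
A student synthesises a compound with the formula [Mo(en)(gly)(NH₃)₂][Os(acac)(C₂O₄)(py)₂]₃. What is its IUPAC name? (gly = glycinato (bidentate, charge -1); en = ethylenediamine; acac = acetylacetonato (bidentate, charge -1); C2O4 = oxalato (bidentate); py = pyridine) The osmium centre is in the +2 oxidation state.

diammine(ethylenediamine)(glycinato)molybdenum(IV) (acetylacetonato)oxalatobis(pyridine)osmate(II)

Both ions are complex: the cation is named first with the plain metal name, the anion second with the -ate form; each ion's ligands are alphabetised independently.
Os is given as +2; the anion's ligand charges sum to -3, so the complex anion is 1−.
With 3 anions per cation, the cation must be 3×1 = 3+.
Cation: ligand charges sum to -1; for the ion to be 3+, Mo = +4.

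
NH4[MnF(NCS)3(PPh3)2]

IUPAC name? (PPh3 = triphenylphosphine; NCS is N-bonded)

The 1 ammonium counter-ion carries a total charge of +1, so each complex ion is 1−.
Ligand charges: 2×triphenylphosphine (neutral), 1×fluoro (-1 each), 3×isothiocyanato (-1 each); total -4. So Mn + (-4) = 1−, giving Mn = +3.
Ligands are named alphabetically: fluoro before isothiocyanato before triphenylphosphine.
The complex ion is anionic, so manganese takes the -ate form manganate(III).

ammonium fluorotriisothiocyanatobis(triphenylphosphine)manganate(III)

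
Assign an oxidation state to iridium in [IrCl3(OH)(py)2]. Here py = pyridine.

No counter-ion: the bracketed complex is neutral.
Ligand charges: 1×OH = -1; 2×py neutral; 3×Cl = -3; sum -4.
Ir + (-4) = 0 ⇒ Ir is +4.

+4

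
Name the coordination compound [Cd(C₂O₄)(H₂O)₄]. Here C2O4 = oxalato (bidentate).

There is no counter-ion, so the complex is neutral overall.
Ligand charges: 1×oxalato (-2 each), 4×aqua (neutral); total -2. So Cd + (-2) = 0, giving Cd = +2.
Ligands are named alphabetically: aqua before oxalato.

tetraaquaoxalatocadmium(II)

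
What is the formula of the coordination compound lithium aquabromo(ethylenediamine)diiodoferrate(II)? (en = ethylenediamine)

Ligands: 1 bromo (Br, -1), 2 iodo (I, -1), 1 ethylenediamine (en, neutral), 1 aqua (H2O, neutral). Ligand charge sum = -3.
Charge balance with lithium (+1) requires 1 complex ion per 1 lithium.

Li[FeBr(en)(H2O)I2]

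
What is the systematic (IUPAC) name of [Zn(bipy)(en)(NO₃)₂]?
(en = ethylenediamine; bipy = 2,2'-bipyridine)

(2,2'-bipyridine)(ethylenediamine)dinitratozinc(II)

There is no counter-ion, so the complex is neutral overall.
Ligand charges: 1×ethylenediamine (neutral), 2×nitrato (-1 each), 1×2,2'-bipyridine (neutral); total -2. So Zn + (-2) = 0, giving Zn = +2.
Ligands are named alphabetically: bipyridine before ethylenediamine before nitrato.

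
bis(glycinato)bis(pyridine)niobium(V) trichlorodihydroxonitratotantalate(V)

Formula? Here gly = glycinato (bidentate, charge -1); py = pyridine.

Cation [Nb…]: ligand charges -2, Nb(V) ⇒ ion charge 3+.
Anion [Ta…]: ligand charges -6, Ta(V) ⇒ ion charge 1−.
One 3+ cation requires 3 of the 1− anion.

[Nb(gly)2(py)2][TaCl3(NO3)(OH)2]3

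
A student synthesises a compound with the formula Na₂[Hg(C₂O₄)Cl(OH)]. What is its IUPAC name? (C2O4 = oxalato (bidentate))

The 2 sodium counter-ions carry a total charge of +2, so each complex ion is 2−.
Ligand charges: 1×hydroxo (-1 each), 1×oxalato (-2 each), 1×chloro (-1 each); total -4. So Hg + (-4) = 2−, giving Hg = +2.
Ligands are named alphabetically: chloro before hydroxo before oxalato.
The complex ion is anionic, so mercury takes the -ate form mercurate(II).

sodium chlorohydroxooxalatomercurate(II)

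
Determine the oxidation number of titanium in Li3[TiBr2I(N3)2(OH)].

+3

3 lithium outside the brackets (+1 each) → the complex ion is 3−.
Ligand charges: 1×I = -1; 2×Br = -2; 1×OH = -1; 2×N3 = -2; sum -6.
Ti + (-6) = 3− ⇒ Ti is +3.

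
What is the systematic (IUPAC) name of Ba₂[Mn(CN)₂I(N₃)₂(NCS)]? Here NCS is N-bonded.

The 2 barium counter-ions carry a total charge of +4, so each complex ion is 4−.
Ligand charges: 2×azido (-1 each), 2×cyano (-1 each), 1×iodo (-1 each), 1×isothiocyanato (-1 each); total -6. So Mn + (-6) = 4−, giving Mn = +2.
Ligands are named alphabetically: azido before cyano before iodo before isothiocyanato.
The complex ion is anionic, so manganese takes the -ate form manganate(II).

barium diazidodicyanoiodoisothiocyanatomanganate(II)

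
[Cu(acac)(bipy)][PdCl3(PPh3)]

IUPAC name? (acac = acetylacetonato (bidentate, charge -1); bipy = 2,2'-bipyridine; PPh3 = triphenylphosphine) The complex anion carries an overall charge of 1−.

(acetylacetonato)(2,2'-bipyridine)copper(II) trichloro(triphenylphosphine)palladate(II)

Both ions are complex: the cation is named first with the plain metal name, the anion second with the -ate form; each ion's ligands are alphabetised independently.
The complex anion is given as 1−; its ligand charges sum to -3, so Pd = +2.
A 1:1 salt means the cation carries the equal and opposite charge, 1+.
Cation: ligand charges sum to -1; for the ion to be 1+, Cu = +2.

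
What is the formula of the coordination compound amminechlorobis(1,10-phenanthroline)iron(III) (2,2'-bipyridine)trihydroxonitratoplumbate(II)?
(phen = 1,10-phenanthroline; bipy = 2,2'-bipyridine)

Cation [Fe…]: ligand charges -1, Fe(III) ⇒ ion charge 2+.
Anion [Pb…]: ligand charges -4, Pb(II) ⇒ ion charge 2−.
One 2+ cation balances one 2− anion.

[FeCl(NH3)(phen)2][Pb(bipy)(NO3)(OH)3]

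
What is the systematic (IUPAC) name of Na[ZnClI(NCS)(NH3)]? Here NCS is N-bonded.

sodium amminechloroiodoisothiocyanatozincate(II)

The 1 sodium counter-ion carries a total charge of +1, so each complex ion is 1−.
Ligand charges: 1×iodo (-1 each), 1×ammine (neutral), 1×isothiocyanato (-1 each), 1×chloro (-1 each); total -3. So Zn + (-3) = 1−, giving Zn = +2.
Ligands are named alphabetically: ammine before chloro before iodo before isothiocyanato.
The complex ion is anionic, so zinc takes the -ate form zincate(II).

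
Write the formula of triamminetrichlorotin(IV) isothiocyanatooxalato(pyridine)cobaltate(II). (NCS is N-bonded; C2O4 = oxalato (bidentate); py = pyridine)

[SnCl3(NH3)3][Co(C2O4)(NCS)(py)]

Cation [Sn…]: ligand charges -3, Sn(IV) ⇒ ion charge 1+.
Anion [Co…]: ligand charges -3, Co(II) ⇒ ion charge 1−.
One 1+ cation balances one 1− anion.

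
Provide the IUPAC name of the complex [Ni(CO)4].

There is no counter-ion, so the complex is neutral overall.
Ligand charges: 4×carbonyl (neutral); total 0. So Ni + (0) = 0, giving Ni = 0.

tetracarbonylnickel(0)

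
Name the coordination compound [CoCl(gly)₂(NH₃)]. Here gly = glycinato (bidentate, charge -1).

amminechlorobis(glycinato)cobalt(III)

There is no counter-ion, so the complex is neutral overall.
Ligand charges: 1×ammine (neutral), 2×glycinato (-1 each), 1×chloro (-1 each); total -3. So Co + (-3) = 0, giving Co = +3.
Ligands are named alphabetically: ammine before chloro before glycinato.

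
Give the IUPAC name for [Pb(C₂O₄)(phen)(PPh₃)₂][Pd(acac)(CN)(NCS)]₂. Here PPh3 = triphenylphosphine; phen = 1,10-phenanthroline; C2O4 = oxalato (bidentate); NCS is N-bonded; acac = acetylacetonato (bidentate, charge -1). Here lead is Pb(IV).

oxalato(1,10-phenanthroline)bis(triphenylphosphine)lead(IV) (acetylacetonato)cyanoisothiocyanatopalladate(II)

Both ions are complex: the cation is named first with the plain metal name, the anion second with the -ate form; each ion's ligands are alphabetised independently.
Pb is given as +4; the cation's ligand charges sum to -2, so the complex cation is 2+.
With 2 anions per cation, each anion must be 2/2 = 1−.
Anion: ligand charges sum to -3; for the ion to be 1−, Pd = +2.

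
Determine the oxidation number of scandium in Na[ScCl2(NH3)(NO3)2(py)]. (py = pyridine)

1 sodium outside the brackets (+1 each) → the complex ion is 1−.
Ligand charges: 2×Cl = -2; 1×NH3 neutral; 2×NO3 = -2; 1×py neutral; sum -4.
Sc + (-4) = 1− ⇒ Sc is +3.

+3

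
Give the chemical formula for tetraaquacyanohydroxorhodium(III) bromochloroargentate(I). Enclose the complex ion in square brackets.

Cation [Rh…]: ligand charges -2, Rh(III) ⇒ ion charge 1+.
Anion [Ag…]: ligand charges -2, Ag(I) ⇒ ion charge 1−.
One 1+ cation balances one 1− anion.

[Rh(CN)(H2O)4(OH)][AgBrCl]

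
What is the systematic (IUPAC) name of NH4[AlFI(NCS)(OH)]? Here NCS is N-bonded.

ammonium fluorohydroxoiodoisothiocyanatoaluminate(III)

The 1 ammonium counter-ion carries a total charge of +1, so each complex ion is 1−.
Ligand charges: 1×iodo (-1 each), 1×isothiocyanato (-1 each), 1×hydroxo (-1 each), 1×fluoro (-1 each); total -4. So Al + (-4) = 1−, giving Al = +3.
Ligands are named alphabetically: fluoro before hydroxo before iodo before isothiocyanato.
The complex ion is anionic, so aluminium takes the -ate form aluminate(III).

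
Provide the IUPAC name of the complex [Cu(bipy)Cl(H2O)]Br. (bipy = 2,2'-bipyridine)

The 1 bromide counter-ion carries a total charge of -1, so each complex ion is 1+.
Ligand charges: 1×2,2'-bipyridine (neutral), 1×aqua (neutral), 1×chloro (-1 each); total -1. So Cu + (-1) = 1+, giving Cu = +2.
Ligands are named alphabetically: aqua before bipyridine before chloro.

aqua(2,2'-bipyridine)chlorocopper(II) bromide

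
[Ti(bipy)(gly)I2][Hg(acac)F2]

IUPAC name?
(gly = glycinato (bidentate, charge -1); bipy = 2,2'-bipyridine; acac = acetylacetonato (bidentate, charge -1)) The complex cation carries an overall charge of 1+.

Both ions are complex: the cation is named first with the plain metal name, the anion second with the -ate form; each ion's ligands are alphabetised independently.
The complex cation is given as 1+; its ligand charges sum to -3, so Ti = +4.
A 1:1 salt means the anion carries the equal and opposite charge, 1−.
Anion: ligand charges sum to -3; for the ion to be 1−, Hg = +2.

(2,2'-bipyridine)(glycinato)diiodotitanium(IV) (acetylacetonato)difluoromercurate(II)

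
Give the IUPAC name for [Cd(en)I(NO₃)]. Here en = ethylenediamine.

(ethylenediamine)iodonitratocadmium(II)

There is no counter-ion, so the complex is neutral overall.
Ligand charges: 1×ethylenediamine (neutral), 1×nitrato (-1 each), 1×iodo (-1 each); total -2. So Cd + (-2) = 0, giving Cd = +2.
Ligands are named alphabetically: ethylenediamine before iodo before nitrato.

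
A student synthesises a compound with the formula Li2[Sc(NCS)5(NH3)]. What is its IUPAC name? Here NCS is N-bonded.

lithium amminepentaisothiocyanatoscandate(III)

The 2 lithium counter-ions carry a total charge of +2, so each complex ion is 2−.
Ligand charges: 1×ammine (neutral), 5×isothiocyanato (-1 each); total -5. So Sc + (-5) = 2−, giving Sc = +3.
Ligands are named alphabetically: ammine before isothiocyanato.
The complex ion is anionic, so scandium takes the -ate form scandate(III).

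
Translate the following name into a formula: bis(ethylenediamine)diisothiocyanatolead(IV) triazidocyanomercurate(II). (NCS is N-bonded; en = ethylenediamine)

Cation [Pb…]: ligand charges -2, Pb(IV) ⇒ ion charge 2+.
Anion [Hg…]: ligand charges -4, Hg(II) ⇒ ion charge 2−.

[Pb(en)2(NCS)2][Hg(CN)(N3)3]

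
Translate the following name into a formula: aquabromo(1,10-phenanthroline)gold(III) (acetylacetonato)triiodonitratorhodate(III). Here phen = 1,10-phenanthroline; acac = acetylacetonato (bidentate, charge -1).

[AuBr(H2O)(phen)][Rh(acac)I3(NO3)]

Cation [Au…]: ligand charges -1, Au(III) ⇒ ion charge 2+.
Anion [Rh…]: ligand charges -5, Rh(III) ⇒ ion charge 2−.
One 2+ cation balances one 2− anion.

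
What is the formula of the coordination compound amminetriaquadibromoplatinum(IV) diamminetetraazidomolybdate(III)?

[PtBr2(H2O)3(NH3)][Mo(N3)4(NH3)2]2

Cation [Pt…]: ligand charges -2, Pt(IV) ⇒ ion charge 2+.
Anion [Mo…]: ligand charges -4, Mo(III) ⇒ ion charge 1−.
One 2+ cation requires 2 of the 1− anion.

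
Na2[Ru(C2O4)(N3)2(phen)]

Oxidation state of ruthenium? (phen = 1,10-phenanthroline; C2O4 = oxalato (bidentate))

+2

2 sodium outside the brackets (+1 each) → the complex ion is 2−.
Ligand charges: 1×phen neutral; 2×N3 = -2; 1×C2O4 = -2; sum -4.
Ru + (-4) = 2− ⇒ Ru is +2.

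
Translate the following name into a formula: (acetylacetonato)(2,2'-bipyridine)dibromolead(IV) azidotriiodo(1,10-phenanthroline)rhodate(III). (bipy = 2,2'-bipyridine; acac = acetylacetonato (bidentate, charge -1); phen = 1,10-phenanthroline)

[Pb(acac)(bipy)Br2][RhI3(N3)(phen)]

Cation [Pb…]: ligand charges -3, Pb(IV) ⇒ ion charge 1+.
Anion [Rh…]: ligand charges -4, Rh(III) ⇒ ion charge 1−.
One 1+ cation balances one 1− anion.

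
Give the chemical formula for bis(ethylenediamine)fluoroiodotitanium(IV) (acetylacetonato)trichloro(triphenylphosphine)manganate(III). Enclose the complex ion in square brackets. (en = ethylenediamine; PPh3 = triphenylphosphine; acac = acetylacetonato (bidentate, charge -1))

Cation [Ti…]: ligand charges -2, Ti(IV) ⇒ ion charge 2+.
Anion [Mn…]: ligand charges -4, Mn(III) ⇒ ion charge 1−.
One 2+ cation requires 2 of the 1− anion.

[Ti(en)2FI][Mn(acac)Cl3(PPh3)]2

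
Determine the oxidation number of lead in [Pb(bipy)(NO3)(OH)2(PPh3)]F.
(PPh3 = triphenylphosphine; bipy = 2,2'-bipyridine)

+4

1 fluoride outside the brackets (-1 each) → the complex ion is 1+.
Ligand charges: 1×PPh3 neutral; 1×bipy neutral; 2×OH = -2; 1×NO3 = -1; sum -3.
Pb + (-3) = 1+ ⇒ Pb is +4.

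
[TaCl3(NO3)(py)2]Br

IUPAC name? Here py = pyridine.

The 1 bromide counter-ion carries a total charge of -1, so each complex ion is 1+.
Ligand charges: 3×chloro (-1 each), 1×nitrato (-1 each), 2×pyridine (neutral); total -4. So Ta + (-4) = 1+, giving Ta = +5.
Ligands are named alphabetically: chloro before nitrato before pyridine.

trichloronitratobis(pyridine)tantalum(V) bromide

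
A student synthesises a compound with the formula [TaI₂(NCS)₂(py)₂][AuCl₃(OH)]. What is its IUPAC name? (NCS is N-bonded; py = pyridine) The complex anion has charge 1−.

The complex anion is given as 1−; its ligand charges sum to -4, so Au = +3.
A 1:1 salt means the cation carries the equal and opposite charge, 1+.
Cation: ligand charges sum to -4; for the ion to be 1+, Ta = +5.

diiododiisothiocyanatobis(pyridine)tantalum(V) trichlorohydroxoaurate(III)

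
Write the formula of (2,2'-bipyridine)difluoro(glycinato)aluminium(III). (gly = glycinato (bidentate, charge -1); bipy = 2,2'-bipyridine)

[Al(bipy)F2(gly)]

Ligands: 2 fluoro (F, -1), 1 glycinato (gly, -1), 1 2,2'-bipyridine (bipy, neutral). Ligand charge sum = -3.
With Al in oxidation state +3, the complex ion is [Al...].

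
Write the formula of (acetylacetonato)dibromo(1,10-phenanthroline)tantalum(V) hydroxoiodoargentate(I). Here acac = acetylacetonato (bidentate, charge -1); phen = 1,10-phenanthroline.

[Ta(acac)Br2(phen)][AgI(OH)]2

Cation [Ta…]: ligand charges -3, Ta(V) ⇒ ion charge 2+.
Anion [Ag…]: ligand charges -2, Ag(I) ⇒ ion charge 1−.
One 2+ cation requires 2 of the 1− anion.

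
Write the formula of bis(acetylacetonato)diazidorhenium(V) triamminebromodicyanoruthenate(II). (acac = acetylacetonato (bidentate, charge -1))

Cation [Re…]: ligand charges -4, Re(V) ⇒ ion charge 1+.
Anion [Ru…]: ligand charges -3, Ru(II) ⇒ ion charge 1−.
One 1+ cation balances one 1− anion.

[Re(acac)2(N3)2][RuBr(CN)2(NH3)3]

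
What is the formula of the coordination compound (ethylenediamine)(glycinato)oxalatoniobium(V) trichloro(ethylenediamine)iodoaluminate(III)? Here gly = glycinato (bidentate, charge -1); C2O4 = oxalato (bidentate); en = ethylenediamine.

Cation [Nb…]: ligand charges -3, Nb(V) ⇒ ion charge 2+.
Anion [Al…]: ligand charges -4, Al(III) ⇒ ion charge 1−.
One 2+ cation requires 2 of the 1− anion.

[Nb(C2O4)(en)(gly)][AlCl3(en)I]2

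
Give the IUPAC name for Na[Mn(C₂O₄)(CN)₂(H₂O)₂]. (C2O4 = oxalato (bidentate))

The 1 sodium counter-ion carries a total charge of +1, so each complex ion is 1−.
Ligand charges: 1×oxalato (-2 each), 2×aqua (neutral), 2×cyano (-1 each); total -4. So Mn + (-4) = 1−, giving Mn = +3.
Ligands are named alphabetically: aqua before cyano before oxalato.
The complex ion is anionic, so manganese takes the -ate form manganate(III).

sodium diaquadicyanooxalatomanganate(III)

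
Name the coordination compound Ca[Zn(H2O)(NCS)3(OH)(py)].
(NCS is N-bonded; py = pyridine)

calcium aquahydroxotriisothiocyanato(pyridine)zincate(II)

The 1 calcium counter-ion carries a total charge of +2, so each complex ion is 2−.
Ligand charges: 3×isothiocyanato (-1 each), 1×aqua (neutral), 1×pyridine (neutral), 1×hydroxo (-1 each); total -4. So Zn + (-4) = 2−, giving Zn = +2.
Ligands are named alphabetically: aqua before hydroxo before isothiocyanato before pyridine.
The complex ion is anionic, so zinc takes the -ate form zincate(II).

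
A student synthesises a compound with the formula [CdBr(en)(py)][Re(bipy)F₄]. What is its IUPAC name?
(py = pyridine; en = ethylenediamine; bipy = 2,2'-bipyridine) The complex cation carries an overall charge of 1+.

bromo(ethylenediamine)(pyridine)cadmium(II) (2,2'-bipyridine)tetrafluororhenate(III)

Both ions are complex: the cation is named first with the plain metal name, the anion second with the -ate form; each ion's ligands are alphabetised independently.
The complex cation is given as 1+; its ligand charges sum to -1, so Cd = +2.
A 1:1 salt means the anion carries the equal and opposite charge, 1−.
Anion: ligand charges sum to -4; for the ion to be 1−, Re = +3.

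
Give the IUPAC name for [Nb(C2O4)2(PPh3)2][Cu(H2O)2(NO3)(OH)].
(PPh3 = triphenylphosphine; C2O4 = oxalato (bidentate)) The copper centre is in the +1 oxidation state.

dioxalatobis(triphenylphosphine)niobium(V) diaquahydroxonitratocuprate(I)

Cu is given as +1; the anion's ligand charges sum to -2, so the complex anion is 1−.
A 1:1 salt means the cation carries the equal and opposite charge, 1+.
Cation: ligand charges sum to -4; for the ion to be 1+, Nb = +5.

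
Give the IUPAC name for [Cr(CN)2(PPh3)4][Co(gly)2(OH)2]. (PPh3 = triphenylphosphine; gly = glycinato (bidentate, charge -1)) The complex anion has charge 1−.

dicyanotetrakis(triphenylphosphine)chromium(III) bis(glycinato)dihydroxocobaltate(III)

The complex anion is given as 1−; its ligand charges sum to -4, so Co = +3.
A 1:1 salt means the cation carries the equal and opposite charge, 1+.
Cation: ligand charges sum to -2; for the ion to be 1+, Cr = +3.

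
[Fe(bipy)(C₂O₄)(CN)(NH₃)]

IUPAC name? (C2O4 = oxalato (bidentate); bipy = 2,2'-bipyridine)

There is no counter-ion, so the complex is neutral overall.
Ligand charges: 1×oxalato (-2 each), 1×cyano (-1 each), 1×2,2'-bipyridine (neutral), 1×ammine (neutral); total -3. So Fe + (-3) = 0, giving Fe = +3.
Ligands are named alphabetically: ammine before bipyridine before cyano before oxalato.

ammine(2,2'-bipyridine)cyanooxalatoiron(III)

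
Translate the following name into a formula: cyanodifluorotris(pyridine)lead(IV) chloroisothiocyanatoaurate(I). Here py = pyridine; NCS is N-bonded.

Cation [Pb…]: ligand charges -3, Pb(IV) ⇒ ion charge 1+.
Anion [Au…]: ligand charges -2, Au(I) ⇒ ion charge 1−.

[Pb(CN)F2(py)3][AuCl(NCS)]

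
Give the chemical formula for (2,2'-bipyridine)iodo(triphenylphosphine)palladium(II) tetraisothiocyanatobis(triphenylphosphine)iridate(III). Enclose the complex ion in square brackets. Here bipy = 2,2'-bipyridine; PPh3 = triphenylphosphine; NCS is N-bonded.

Cation [Pd…]: ligand charges -1, Pd(II) ⇒ ion charge 1+.
Anion [Ir…]: ligand charges -4, Ir(III) ⇒ ion charge 1−.
One 1+ cation balances one 1− anion.

[Pd(bipy)I(PPh3)][Ir(NCS)4(PPh3)2]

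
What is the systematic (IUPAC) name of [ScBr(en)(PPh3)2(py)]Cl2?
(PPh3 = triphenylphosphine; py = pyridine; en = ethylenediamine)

The 2 chloride counter-ions carry a total charge of -2, so each complex ion is 2+.
Ligand charges: 1×bromo (-1 each), 2×triphenylphosphine (neutral), 1×pyridine (neutral), 1×ethylenediamine (neutral); total -1. So Sc + (-1) = 2+, giving Sc = +3.
Ligands are named alphabetically: bromo before ethylenediamine before pyridine before triphenylphosphine.

bromo(ethylenediamine)(pyridine)bis(triphenylphosphine)scandium(III) chloride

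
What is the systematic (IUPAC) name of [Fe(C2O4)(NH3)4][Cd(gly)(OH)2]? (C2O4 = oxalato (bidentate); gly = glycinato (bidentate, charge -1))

tetraammineoxalatoiron(III) (glycinato)dihydroxocadmate(II)

Both ions are complex: the cation is named first with the plain metal name, the anion second with the -ate form; each ion's ligands are alphabetised independently.
Cadmium is always +2 in its complexes; the anion's ligand charges sum to -3, so the complex anion is 1−.
A 1:1 salt means the cation carries the equal and opposite charge, 1+.
Cation: ligand charges sum to -2; for the ion to be 1+, Fe = +3.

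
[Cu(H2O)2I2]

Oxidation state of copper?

No counter-ion: the bracketed complex is neutral.
Ligand charges: 2×H2O neutral; 2×I = -2; sum -2.
Cu + (-2) = 0 ⇒ Cu is +2.

+2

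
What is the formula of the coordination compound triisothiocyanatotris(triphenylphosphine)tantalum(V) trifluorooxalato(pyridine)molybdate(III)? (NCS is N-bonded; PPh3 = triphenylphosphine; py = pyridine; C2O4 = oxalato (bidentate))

Cation [Ta…]: ligand charges -3, Ta(V) ⇒ ion charge 2+.
Anion [Mo…]: ligand charges -5, Mo(III) ⇒ ion charge 2−.

[Ta(NCS)3(PPh3)3][Mo(C2O4)F3(py)]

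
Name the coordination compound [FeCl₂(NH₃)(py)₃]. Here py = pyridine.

There is no counter-ion, so the complex is neutral overall.
Ligand charges: 3×pyridine (neutral), 1×ammine (neutral), 2×chloro (-1 each); total -2. So Fe + (-2) = 0, giving Fe = +2.
Ligands are named alphabetically: ammine before chloro before pyridine.

amminedichlorotris(pyridine)iron(II)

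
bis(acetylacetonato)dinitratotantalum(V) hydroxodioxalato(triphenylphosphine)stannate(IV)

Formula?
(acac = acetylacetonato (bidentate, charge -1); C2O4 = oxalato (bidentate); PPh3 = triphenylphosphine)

[Ta(acac)2(NO3)2][Sn(C2O4)2(OH)(PPh3)]

Cation [Ta…]: ligand charges -4, Ta(V) ⇒ ion charge 1+.
Anion [Sn…]: ligand charges -5, Sn(IV) ⇒ ion charge 1−.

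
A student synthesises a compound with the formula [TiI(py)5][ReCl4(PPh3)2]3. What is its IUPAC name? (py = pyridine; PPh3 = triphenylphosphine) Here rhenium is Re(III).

Both ions are complex: the cation is named first with the plain metal name, the anion second with the -ate form; each ion's ligands are alphabetised independently.
Re is given as +3; the anion's ligand charges sum to -4, so the complex anion is 1−.
With 3 anions per cation, the cation must be 3×1 = 3+.
Cation: ligand charges sum to -1; for the ion to be 3+, Ti = +4.

iodopentakis(pyridine)titanium(IV) tetrachlorobis(triphenylphosphine)rhenate(III)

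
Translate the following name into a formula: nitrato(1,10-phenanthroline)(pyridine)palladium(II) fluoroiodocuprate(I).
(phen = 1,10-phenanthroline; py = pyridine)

Cation [Pd…]: ligand charges -1, Pd(II) ⇒ ion charge 1+.
Anion [Cu…]: ligand charges -2, Cu(I) ⇒ ion charge 1−.

[Pd(NO3)(phen)(py)][CuFI]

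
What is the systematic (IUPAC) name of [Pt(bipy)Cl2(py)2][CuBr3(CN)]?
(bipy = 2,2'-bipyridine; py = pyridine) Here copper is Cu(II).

(2,2'-bipyridine)dichlorobis(pyridine)platinum(IV) tribromocyanocuprate(II)

Both ions are complex: the cation is named first with the plain metal name, the anion second with the -ate form; each ion's ligands are alphabetised independently.
Cu is given as +2; the anion's ligand charges sum to -4, so the complex anion is 2−.
A 1:1 salt means the cation carries the equal and opposite charge, 2+.
Cation: ligand charges sum to -2; for the ion to be 2+, Pt = +4.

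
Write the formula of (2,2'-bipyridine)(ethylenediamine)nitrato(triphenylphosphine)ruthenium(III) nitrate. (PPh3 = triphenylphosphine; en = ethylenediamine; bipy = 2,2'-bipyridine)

[Ru(bipy)(en)(NO3)(PPh3)](NO3)2

Ligands: 1 triphenylphosphine (PPh3, neutral), 1 nitrato (NO3, -1), 1 ethylenediamine (en, neutral), 1 2,2'-bipyridine (bipy, neutral). Ligand charge sum = -1.
Charge balance with nitrate (-1) requires 1 complex ion per 2 nitrate.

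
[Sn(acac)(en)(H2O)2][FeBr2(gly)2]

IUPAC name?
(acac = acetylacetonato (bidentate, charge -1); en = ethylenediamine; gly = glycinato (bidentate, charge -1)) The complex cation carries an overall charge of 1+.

(acetylacetonato)diaqua(ethylenediamine)tin(II) dibromobis(glycinato)ferrate(III)

The complex cation is given as 1+; its ligand charges sum to -1, so Sn = +2.
A 1:1 salt means the anion carries the equal and opposite charge, 1−.
Anion: ligand charges sum to -4; for the ion to be 1−, Fe = +3.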